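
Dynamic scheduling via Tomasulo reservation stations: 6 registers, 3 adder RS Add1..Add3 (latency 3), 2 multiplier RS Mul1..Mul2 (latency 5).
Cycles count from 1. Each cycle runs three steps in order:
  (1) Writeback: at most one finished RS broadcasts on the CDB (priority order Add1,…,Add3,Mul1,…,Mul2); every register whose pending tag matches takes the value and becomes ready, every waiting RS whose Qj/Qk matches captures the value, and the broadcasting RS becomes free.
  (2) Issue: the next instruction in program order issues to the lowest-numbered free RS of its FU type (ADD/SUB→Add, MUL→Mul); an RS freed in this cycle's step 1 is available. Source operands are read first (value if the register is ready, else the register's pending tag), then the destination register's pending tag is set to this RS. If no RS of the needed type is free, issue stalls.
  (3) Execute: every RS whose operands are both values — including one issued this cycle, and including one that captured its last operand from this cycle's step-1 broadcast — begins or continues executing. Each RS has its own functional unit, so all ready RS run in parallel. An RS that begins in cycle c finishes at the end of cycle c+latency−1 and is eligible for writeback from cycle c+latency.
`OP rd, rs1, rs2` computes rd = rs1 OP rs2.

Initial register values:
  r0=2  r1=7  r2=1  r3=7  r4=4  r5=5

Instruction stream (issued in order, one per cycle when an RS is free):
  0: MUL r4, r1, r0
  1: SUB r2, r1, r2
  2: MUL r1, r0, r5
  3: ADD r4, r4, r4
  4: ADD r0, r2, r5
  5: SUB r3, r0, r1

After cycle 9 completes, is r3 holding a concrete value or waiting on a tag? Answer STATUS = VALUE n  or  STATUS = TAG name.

cycle 1: issue MUL r4<-Mul1 // r0:2,r1:7,r2:1,r3:7,r4:Mul1,r5:5
cycle 2: issue SUB r2<-Add1 // r0:2,r1:7,r2:Add1,r3:7,r4:Mul1,r5:5
cycle 3: issue MUL r1<-Mul2 // r0:2,r1:Mul2,r2:Add1,r3:7,r4:Mul1,r5:5
cycle 4: issue ADD r4<-Add2 // r0:2,r1:Mul2,r2:Add1,r3:7,r4:Add2,r5:5
cycle 5: CDB Add1=6; issue ADD r0<-Add1 // r0:Add1,r1:Mul2,r2:6,r3:7,r4:Add2,r5:5
cycle 6: CDB Mul1=14; issue SUB r3<-Add3 // r0:Add1,r1:Mul2,r2:6,r3:Add3,r4:Add2,r5:5
cycle 7: - // r0:Add1,r1:Mul2,r2:6,r3:Add3,r4:Add2,r5:5
cycle 8: CDB Add1=11 // r0:11,r1:Mul2,r2:6,r3:Add3,r4:Add2,r5:5
cycle 9: CDB Add2=28 // r0:11,r1:Mul2,r2:6,r3:Add3,r4:28,r5:5

STATUS = TAG Add3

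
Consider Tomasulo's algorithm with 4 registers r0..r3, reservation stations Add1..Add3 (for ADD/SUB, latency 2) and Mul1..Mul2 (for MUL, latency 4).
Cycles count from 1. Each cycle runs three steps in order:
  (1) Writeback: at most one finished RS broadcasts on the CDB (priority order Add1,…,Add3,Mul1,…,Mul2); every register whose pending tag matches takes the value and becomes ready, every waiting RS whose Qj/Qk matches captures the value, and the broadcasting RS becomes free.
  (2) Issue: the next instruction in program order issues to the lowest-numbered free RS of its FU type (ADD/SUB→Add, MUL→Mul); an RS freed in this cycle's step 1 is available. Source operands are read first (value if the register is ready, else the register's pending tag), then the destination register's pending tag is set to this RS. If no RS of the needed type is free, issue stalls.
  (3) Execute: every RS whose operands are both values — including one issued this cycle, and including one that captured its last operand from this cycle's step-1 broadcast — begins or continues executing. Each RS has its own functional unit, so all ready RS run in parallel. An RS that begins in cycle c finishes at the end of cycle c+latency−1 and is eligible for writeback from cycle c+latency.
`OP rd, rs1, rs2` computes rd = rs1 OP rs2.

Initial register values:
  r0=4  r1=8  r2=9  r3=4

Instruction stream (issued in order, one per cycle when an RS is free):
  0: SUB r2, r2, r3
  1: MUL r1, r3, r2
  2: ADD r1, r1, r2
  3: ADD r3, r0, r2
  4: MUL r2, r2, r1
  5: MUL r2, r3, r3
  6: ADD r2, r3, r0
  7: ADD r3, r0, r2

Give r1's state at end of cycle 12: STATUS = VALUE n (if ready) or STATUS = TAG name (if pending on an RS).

STATUS = VALUE 25

  c1: issue SUB r2<-Add1  regs: r0:4,r1:8,r2:Add1,r3:4
  c2: issue MUL r1<-Mul1  regs: r0:4,r1:Mul1,r2:Add1,r3:4
  c3: CDB Add1=5; issue ADD r1<-Add1  regs: r0:4,r1:Add1,r2:5,r3:4
  c4: issue ADD r3<-Add2  regs: r0:4,r1:Add1,r2:5,r3:Add2
  c5: issue MUL r2<-Mul2  regs: r0:4,r1:Add1,r2:Mul2,r3:Add2
  c6: CDB Add2=9; stall  regs: r0:4,r1:Add1,r2:Mul2,r3:9
  c7: CDB Mul1=20; issue MUL r2<-Mul1  regs: r0:4,r1:Add1,r2:Mul1,r3:9
  c8: issue ADD r2<-Add2  regs: r0:4,r1:Add1,r2:Add2,r3:9
  c9: CDB Add1=25; issue ADD r3<-Add1  regs: r0:4,r1:25,r2:Add2,r3:Add1
  c10: CDB Add2=13  regs: r0:4,r1:25,r2:13,r3:Add1
  c11: CDB Mul1=81  regs: r0:4,r1:25,r2:13,r3:Add1
  c12: CDB Add1=17  regs: r0:4,r1:25,r2:13,r3:17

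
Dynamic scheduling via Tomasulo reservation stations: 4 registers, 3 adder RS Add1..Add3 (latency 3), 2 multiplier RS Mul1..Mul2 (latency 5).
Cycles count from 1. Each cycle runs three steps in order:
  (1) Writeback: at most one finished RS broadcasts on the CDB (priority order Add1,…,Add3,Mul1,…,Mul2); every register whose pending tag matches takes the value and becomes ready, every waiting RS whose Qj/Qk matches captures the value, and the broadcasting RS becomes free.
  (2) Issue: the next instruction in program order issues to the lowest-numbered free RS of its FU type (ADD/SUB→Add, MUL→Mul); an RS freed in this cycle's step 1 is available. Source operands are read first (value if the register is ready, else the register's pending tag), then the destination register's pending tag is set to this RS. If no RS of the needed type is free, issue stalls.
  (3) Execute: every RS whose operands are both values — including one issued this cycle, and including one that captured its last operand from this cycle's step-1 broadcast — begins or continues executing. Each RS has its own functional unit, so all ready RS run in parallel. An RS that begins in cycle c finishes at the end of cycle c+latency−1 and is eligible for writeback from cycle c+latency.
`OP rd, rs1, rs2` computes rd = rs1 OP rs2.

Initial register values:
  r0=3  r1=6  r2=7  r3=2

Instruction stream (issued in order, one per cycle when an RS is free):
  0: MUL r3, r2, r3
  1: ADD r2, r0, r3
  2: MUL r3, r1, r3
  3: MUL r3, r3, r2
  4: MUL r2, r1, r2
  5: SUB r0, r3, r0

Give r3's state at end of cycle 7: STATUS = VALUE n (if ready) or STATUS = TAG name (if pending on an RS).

c1: issue MUL r3<-Mul1 | r0:3,r1:6,r2:7,r3:Mul1
c2: issue ADD r2<-Add1 | r0:3,r1:6,r2:Add1,r3:Mul1
c3: issue MUL r3<-Mul2 | r0:3,r1:6,r2:Add1,r3:Mul2
c4: stall | r0:3,r1:6,r2:Add1,r3:Mul2
c5: stall | r0:3,r1:6,r2:Add1,r3:Mul2
c6: CDB Mul1=14; issue MUL r3<-Mul1 | r0:3,r1:6,r2:Add1,r3:Mul1
c7: stall | r0:3,r1:6,r2:Add1,r3:Mul1

STATUS = TAG Mul1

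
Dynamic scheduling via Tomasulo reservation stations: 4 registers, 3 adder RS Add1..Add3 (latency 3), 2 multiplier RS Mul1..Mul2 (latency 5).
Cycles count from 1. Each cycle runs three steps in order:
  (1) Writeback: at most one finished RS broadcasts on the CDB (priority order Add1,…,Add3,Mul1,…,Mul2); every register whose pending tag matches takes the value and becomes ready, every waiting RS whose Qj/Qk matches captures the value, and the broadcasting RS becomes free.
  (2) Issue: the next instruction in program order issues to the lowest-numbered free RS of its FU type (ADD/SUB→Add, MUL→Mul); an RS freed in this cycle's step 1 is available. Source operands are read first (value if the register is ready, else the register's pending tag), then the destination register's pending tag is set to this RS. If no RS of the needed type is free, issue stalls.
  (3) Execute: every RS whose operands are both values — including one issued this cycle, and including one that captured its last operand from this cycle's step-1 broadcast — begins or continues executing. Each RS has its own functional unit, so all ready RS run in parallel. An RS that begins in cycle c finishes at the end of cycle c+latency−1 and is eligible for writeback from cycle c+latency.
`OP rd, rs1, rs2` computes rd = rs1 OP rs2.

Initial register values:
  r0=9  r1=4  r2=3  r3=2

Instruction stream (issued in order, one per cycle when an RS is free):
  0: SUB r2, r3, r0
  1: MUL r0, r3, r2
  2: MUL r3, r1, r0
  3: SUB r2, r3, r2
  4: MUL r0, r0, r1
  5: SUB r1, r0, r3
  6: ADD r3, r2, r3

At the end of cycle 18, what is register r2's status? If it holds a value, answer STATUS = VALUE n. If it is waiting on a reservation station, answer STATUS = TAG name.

STATUS = VALUE -49

c1: issue SUB r2<-Add1 | r0:9,r1:4,r2:Add1,r3:2
c2: issue MUL r0<-Mul1 | r0:Mul1,r1:4,r2:Add1,r3:2
c3: issue MUL r3<-Mul2 | r0:Mul1,r1:4,r2:Add1,r3:Mul2
c4: CDB Add1=-7; issue SUB r2<-Add1 | r0:Mul1,r1:4,r2:Add1,r3:Mul2
c5: stall | r0:Mul1,r1:4,r2:Add1,r3:Mul2
c6: stall | r0:Mul1,r1:4,r2:Add1,r3:Mul2
c7: stall | r0:Mul1,r1:4,r2:Add1,r3:Mul2
c8: stall | r0:Mul1,r1:4,r2:Add1,r3:Mul2
c9: CDB Mul1=-14; issue MUL r0<-Mul1 | r0:Mul1,r1:4,r2:Add1,r3:Mul2
c10: issue SUB r1<-Add2 | r0:Mul1,r1:Add2,r2:Add1,r3:Mul2
c11: issue ADD r3<-Add3 | r0:Mul1,r1:Add2,r2:Add1,r3:Add3
c12: - | r0:Mul1,r1:Add2,r2:Add1,r3:Add3
c13: - | r0:Mul1,r1:Add2,r2:Add1,r3:Add3
c14: CDB Mul1=-56 | r0:-56,r1:Add2,r2:Add1,r3:Add3
c15: CDB Mul2=-56 | r0:-56,r1:Add2,r2:Add1,r3:Add3
c16: - | r0:-56,r1:Add2,r2:Add1,r3:Add3
c17: - | r0:-56,r1:Add2,r2:Add1,r3:Add3
c18: CDB Add1=-49 | r0:-56,r1:Add2,r2:-49,r3:Add3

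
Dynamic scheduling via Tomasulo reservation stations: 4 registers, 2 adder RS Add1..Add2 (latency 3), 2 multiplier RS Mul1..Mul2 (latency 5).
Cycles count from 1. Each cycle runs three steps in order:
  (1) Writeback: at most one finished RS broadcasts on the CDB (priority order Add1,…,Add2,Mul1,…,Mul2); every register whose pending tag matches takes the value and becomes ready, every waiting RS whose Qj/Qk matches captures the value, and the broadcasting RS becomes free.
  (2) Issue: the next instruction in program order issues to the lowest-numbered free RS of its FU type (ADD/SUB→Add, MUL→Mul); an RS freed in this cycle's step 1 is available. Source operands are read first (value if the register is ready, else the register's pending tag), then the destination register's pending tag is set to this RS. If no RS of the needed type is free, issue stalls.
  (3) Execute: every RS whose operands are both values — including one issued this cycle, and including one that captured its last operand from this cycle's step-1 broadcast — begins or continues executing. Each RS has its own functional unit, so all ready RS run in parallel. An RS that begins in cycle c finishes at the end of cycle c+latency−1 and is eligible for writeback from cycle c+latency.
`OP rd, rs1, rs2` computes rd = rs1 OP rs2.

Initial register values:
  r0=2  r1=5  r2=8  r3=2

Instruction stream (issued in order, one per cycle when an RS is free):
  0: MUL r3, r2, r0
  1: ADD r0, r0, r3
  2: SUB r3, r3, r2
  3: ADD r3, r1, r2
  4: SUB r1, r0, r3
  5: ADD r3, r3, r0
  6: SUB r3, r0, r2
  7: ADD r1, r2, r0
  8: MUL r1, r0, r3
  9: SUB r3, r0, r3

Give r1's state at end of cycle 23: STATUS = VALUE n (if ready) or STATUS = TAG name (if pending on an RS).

STATUS = VALUE 180

  c1: issue MUL r3<-Mul1  regs: r0:2,r1:5,r2:8,r3:Mul1
  c2: issue ADD r0<-Add1  regs: r0:Add1,r1:5,r2:8,r3:Mul1
  c3: issue SUB r3<-Add2  regs: r0:Add1,r1:5,r2:8,r3:Add2
  c4: stall  regs: r0:Add1,r1:5,r2:8,r3:Add2
  c5: stall  regs: r0:Add1,r1:5,r2:8,r3:Add2
  c6: CDB Mul1=16; stall  regs: r0:Add1,r1:5,r2:8,r3:Add2
  c7: stall  regs: r0:Add1,r1:5,r2:8,r3:Add2
  c8: stall  regs: r0:Add1,r1:5,r2:8,r3:Add2
  c9: CDB Add1=18; issue ADD r3<-Add1  regs: r0:18,r1:5,r2:8,r3:Add1
  c10: CDB Add2=8; issue SUB r1<-Add2  regs: r0:18,r1:Add2,r2:8,r3:Add1
  c11: stall  regs: r0:18,r1:Add2,r2:8,r3:Add1
  c12: CDB Add1=13; issue ADD r3<-Add1  regs: r0:18,r1:Add2,r2:8,r3:Add1
  c13: stall  regs: r0:18,r1:Add2,r2:8,r3:Add1
  c14: stall  regs: r0:18,r1:Add2,r2:8,r3:Add1
  c15: CDB Add1=31; issue SUB r3<-Add1  regs: r0:18,r1:Add2,r2:8,r3:Add1
  c16: CDB Add2=5; issue ADD r1<-Add2  regs: r0:18,r1:Add2,r2:8,r3:Add1
  c17: issue MUL r1<-Mul1  regs: r0:18,r1:Mul1,r2:8,r3:Add1
  c18: CDB Add1=10; issue SUB r3<-Add1  regs: r0:18,r1:Mul1,r2:8,r3:Add1
  c19: CDB Add2=26  regs: r0:18,r1:Mul1,r2:8,r3:Add1
  c20: -  regs: r0:18,r1:Mul1,r2:8,r3:Add1
  c21: CDB Add1=8  regs: r0:18,r1:Mul1,r2:8,r3:8
  c22: -  regs: r0:18,r1:Mul1,r2:8,r3:8
  c23: CDB Mul1=180  regs: r0:18,r1:180,r2:8,r3:8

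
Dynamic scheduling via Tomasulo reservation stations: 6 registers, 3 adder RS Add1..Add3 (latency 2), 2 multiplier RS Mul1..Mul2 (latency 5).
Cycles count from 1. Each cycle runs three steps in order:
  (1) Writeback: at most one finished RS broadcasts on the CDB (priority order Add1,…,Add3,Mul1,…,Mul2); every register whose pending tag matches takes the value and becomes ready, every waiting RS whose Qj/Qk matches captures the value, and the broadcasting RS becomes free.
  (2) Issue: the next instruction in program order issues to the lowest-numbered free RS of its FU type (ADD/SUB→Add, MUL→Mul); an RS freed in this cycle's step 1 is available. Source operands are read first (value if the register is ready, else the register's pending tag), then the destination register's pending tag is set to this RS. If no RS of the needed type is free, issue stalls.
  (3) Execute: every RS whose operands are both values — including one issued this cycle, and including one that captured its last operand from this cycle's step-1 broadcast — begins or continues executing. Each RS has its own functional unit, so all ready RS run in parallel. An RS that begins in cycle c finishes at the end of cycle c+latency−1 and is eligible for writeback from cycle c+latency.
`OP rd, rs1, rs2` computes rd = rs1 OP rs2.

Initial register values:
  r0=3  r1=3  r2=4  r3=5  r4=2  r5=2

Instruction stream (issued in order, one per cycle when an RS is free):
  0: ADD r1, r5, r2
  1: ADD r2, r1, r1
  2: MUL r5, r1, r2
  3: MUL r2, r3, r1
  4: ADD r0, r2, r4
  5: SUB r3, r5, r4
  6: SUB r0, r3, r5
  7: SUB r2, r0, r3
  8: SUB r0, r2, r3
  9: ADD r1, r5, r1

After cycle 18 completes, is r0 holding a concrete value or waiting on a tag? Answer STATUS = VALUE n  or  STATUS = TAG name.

  c1: issue ADD r1<-Add1  regs: r0:3,r1:Add1,r2:4,r3:5,r4:2,r5:2
  c2: issue ADD r2<-Add2  regs: r0:3,r1:Add1,r2:Add2,r3:5,r4:2,r5:2
  c3: CDB Add1=6; issue MUL r5<-Mul1  regs: r0:3,r1:6,r2:Add2,r3:5,r4:2,r5:Mul1
  c4: issue MUL r2<-Mul2  regs: r0:3,r1:6,r2:Mul2,r3:5,r4:2,r5:Mul1
  c5: CDB Add2=12; issue ADD r0<-Add1  regs: r0:Add1,r1:6,r2:Mul2,r3:5,r4:2,r5:Mul1
  c6: issue SUB r3<-Add2  regs: r0:Add1,r1:6,r2:Mul2,r3:Add2,r4:2,r5:Mul1
  c7: issue SUB r0<-Add3  regs: r0:Add3,r1:6,r2:Mul2,r3:Add2,r4:2,r5:Mul1
  c8: stall  regs: r0:Add3,r1:6,r2:Mul2,r3:Add2,r4:2,r5:Mul1
  c9: CDB Mul2=30; stall  regs: r0:Add3,r1:6,r2:30,r3:Add2,r4:2,r5:Mul1
  c10: CDB Mul1=72; stall  regs: r0:Add3,r1:6,r2:30,r3:Add2,r4:2,r5:72
  c11: CDB Add1=32; issue SUB r2<-Add1  regs: r0:Add3,r1:6,r2:Add1,r3:Add2,r4:2,r5:72
  c12: CDB Add2=70; issue SUB r0<-Add2  regs: r0:Add2,r1:6,r2:Add1,r3:70,r4:2,r5:72
  c13: stall  regs: r0:Add2,r1:6,r2:Add1,r3:70,r4:2,r5:72
  c14: CDB Add3=-2; issue ADD r1<-Add3  regs: r0:Add2,r1:Add3,r2:Add1,r3:70,r4:2,r5:72
  c15: -  regs: r0:Add2,r1:Add3,r2:Add1,r3:70,r4:2,r5:72
  c16: CDB Add1=-72  regs: r0:Add2,r1:Add3,r2:-72,r3:70,r4:2,r5:72
  c17: CDB Add3=78  regs: r0:Add2,r1:78,r2:-72,r3:70,r4:2,r5:72
  c18: CDB Add2=-142  regs: r0:-142,r1:78,r2:-72,r3:70,r4:2,r5:72

STATUS = VALUE -142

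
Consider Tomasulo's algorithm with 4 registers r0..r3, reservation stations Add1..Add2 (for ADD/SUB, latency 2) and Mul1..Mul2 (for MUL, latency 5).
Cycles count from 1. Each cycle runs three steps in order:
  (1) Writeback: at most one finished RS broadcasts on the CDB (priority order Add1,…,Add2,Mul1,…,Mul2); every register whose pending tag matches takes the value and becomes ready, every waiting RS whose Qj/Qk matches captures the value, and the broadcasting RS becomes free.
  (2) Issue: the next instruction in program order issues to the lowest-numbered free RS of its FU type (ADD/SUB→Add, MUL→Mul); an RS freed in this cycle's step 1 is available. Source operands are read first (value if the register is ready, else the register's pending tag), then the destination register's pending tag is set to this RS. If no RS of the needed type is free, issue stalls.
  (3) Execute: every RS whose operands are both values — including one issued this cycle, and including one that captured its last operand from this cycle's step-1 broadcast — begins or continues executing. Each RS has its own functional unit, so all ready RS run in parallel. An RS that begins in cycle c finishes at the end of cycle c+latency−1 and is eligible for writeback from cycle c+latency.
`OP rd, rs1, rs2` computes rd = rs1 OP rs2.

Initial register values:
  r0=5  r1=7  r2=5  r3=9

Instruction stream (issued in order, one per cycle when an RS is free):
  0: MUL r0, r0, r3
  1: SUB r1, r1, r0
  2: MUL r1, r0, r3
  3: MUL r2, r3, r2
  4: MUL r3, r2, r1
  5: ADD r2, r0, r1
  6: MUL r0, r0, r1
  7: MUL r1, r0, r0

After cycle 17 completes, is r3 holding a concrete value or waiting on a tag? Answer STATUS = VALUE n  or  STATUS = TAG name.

cycle 1: issue MUL r0<-Mul1 // r0:Mul1,r1:7,r2:5,r3:9
cycle 2: issue SUB r1<-Add1 // r0:Mul1,r1:Add1,r2:5,r3:9
cycle 3: issue MUL r1<-Mul2 // r0:Mul1,r1:Mul2,r2:5,r3:9
cycle 4: stall // r0:Mul1,r1:Mul2,r2:5,r3:9
cycle 5: stall // r0:Mul1,r1:Mul2,r2:5,r3:9
cycle 6: CDB Mul1=45; issue MUL r2<-Mul1 // r0:45,r1:Mul2,r2:Mul1,r3:9
cycle 7: stall // r0:45,r1:Mul2,r2:Mul1,r3:9
cycle 8: CDB Add1=-38; stall // r0:45,r1:Mul2,r2:Mul1,r3:9
cycle 9: stall // r0:45,r1:Mul2,r2:Mul1,r3:9
cycle 10: stall // r0:45,r1:Mul2,r2:Mul1,r3:9
cycle 11: CDB Mul1=45; issue MUL r3<-Mul1 // r0:45,r1:Mul2,r2:45,r3:Mul1
cycle 12: CDB Mul2=405; issue ADD r2<-Add1 // r0:45,r1:405,r2:Add1,r3:Mul1
cycle 13: issue MUL r0<-Mul2 // r0:Mul2,r1:405,r2:Add1,r3:Mul1
cycle 14: CDB Add1=450; stall // r0:Mul2,r1:405,r2:450,r3:Mul1
cycle 15: stall // r0:Mul2,r1:405,r2:450,r3:Mul1
cycle 16: stall // r0:Mul2,r1:405,r2:450,r3:Mul1
cycle 17: CDB Mul1=18225; issue MUL r1<-Mul1 // r0:Mul2,r1:Mul1,r2:450,r3:18225

STATUS = VALUE 18225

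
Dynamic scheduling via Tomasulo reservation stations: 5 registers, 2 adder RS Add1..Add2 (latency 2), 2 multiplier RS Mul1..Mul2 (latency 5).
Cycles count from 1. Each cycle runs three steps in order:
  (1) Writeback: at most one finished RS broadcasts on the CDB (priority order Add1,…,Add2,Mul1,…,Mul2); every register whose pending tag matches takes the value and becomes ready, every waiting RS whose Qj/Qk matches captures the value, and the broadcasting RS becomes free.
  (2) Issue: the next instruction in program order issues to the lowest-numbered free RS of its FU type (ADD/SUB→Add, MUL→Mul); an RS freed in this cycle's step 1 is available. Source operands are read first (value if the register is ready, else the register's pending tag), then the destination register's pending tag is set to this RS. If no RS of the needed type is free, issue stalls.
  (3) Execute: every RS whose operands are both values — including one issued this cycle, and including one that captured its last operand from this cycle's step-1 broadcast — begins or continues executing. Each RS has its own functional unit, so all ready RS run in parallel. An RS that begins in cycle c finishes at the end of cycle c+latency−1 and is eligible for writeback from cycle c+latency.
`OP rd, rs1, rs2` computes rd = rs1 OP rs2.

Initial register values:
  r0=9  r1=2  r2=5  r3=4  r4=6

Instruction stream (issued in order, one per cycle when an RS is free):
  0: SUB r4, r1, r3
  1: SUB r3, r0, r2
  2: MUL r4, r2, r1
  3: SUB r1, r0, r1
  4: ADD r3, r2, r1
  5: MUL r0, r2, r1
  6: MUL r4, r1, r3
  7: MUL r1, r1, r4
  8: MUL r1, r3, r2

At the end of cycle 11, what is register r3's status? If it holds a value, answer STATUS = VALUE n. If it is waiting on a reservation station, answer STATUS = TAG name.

STATUS = VALUE 12

cycle 1: issue SUB r4<-Add1 // r0:9,r1:2,r2:5,r3:4,r4:Add1
cycle 2: issue SUB r3<-Add2 // r0:9,r1:2,r2:5,r3:Add2,r4:Add1
cycle 3: CDB Add1=-2; issue MUL r4<-Mul1 // r0:9,r1:2,r2:5,r3:Add2,r4:Mul1
cycle 4: CDB Add2=4; issue SUB r1<-Add1 // r0:9,r1:Add1,r2:5,r3:4,r4:Mul1
cycle 5: issue ADD r3<-Add2 // r0:9,r1:Add1,r2:5,r3:Add2,r4:Mul1
cycle 6: CDB Add1=7; issue MUL r0<-Mul2 // r0:Mul2,r1:7,r2:5,r3:Add2,r4:Mul1
cycle 7: stall // r0:Mul2,r1:7,r2:5,r3:Add2,r4:Mul1
cycle 8: CDB Add2=12; stall // r0:Mul2,r1:7,r2:5,r3:12,r4:Mul1
cycle 9: CDB Mul1=10; issue MUL r4<-Mul1 // r0:Mul2,r1:7,r2:5,r3:12,r4:Mul1
cycle 10: stall // r0:Mul2,r1:7,r2:5,r3:12,r4:Mul1
cycle 11: CDB Mul2=35; issue MUL r1<-Mul2 // r0:35,r1:Mul2,r2:5,r3:12,r4:Mul1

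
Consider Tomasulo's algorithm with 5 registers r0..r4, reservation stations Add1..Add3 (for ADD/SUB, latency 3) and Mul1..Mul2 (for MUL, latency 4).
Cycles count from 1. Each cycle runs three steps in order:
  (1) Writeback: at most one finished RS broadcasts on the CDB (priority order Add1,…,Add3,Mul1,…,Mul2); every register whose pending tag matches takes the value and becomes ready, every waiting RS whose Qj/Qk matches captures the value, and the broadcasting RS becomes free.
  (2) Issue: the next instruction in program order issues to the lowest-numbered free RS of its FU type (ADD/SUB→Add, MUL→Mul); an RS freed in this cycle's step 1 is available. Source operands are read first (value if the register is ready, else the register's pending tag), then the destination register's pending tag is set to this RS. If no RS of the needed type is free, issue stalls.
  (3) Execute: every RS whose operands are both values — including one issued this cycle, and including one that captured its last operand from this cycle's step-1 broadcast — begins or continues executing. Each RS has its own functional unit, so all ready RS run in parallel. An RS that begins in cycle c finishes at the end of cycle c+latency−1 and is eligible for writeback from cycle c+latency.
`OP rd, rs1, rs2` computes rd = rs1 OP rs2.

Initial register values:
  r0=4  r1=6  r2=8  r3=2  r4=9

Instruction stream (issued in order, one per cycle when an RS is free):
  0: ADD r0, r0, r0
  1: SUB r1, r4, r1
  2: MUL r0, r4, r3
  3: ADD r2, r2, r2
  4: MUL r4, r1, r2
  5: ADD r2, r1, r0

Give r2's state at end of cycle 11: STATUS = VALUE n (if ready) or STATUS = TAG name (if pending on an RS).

STATUS = VALUE 21

c1: issue ADD r0<-Add1 | r0:Add1,r1:6,r2:8,r3:2,r4:9
c2: issue SUB r1<-Add2 | r0:Add1,r1:Add2,r2:8,r3:2,r4:9
c3: issue MUL r0<-Mul1 | r0:Mul1,r1:Add2,r2:8,r3:2,r4:9
c4: CDB Add1=8; issue ADD r2<-Add1 | r0:Mul1,r1:Add2,r2:Add1,r3:2,r4:9
c5: CDB Add2=3; issue MUL r4<-Mul2 | r0:Mul1,r1:3,r2:Add1,r3:2,r4:Mul2
c6: issue ADD r2<-Add2 | r0:Mul1,r1:3,r2:Add2,r3:2,r4:Mul2
c7: CDB Add1=16 | r0:Mul1,r1:3,r2:Add2,r3:2,r4:Mul2
c8: CDB Mul1=18 | r0:18,r1:3,r2:Add2,r3:2,r4:Mul2
c9: - | r0:18,r1:3,r2:Add2,r3:2,r4:Mul2
c10: - | r0:18,r1:3,r2:Add2,r3:2,r4:Mul2
c11: CDB Add2=21 | r0:18,r1:3,r2:21,r3:2,r4:Mul2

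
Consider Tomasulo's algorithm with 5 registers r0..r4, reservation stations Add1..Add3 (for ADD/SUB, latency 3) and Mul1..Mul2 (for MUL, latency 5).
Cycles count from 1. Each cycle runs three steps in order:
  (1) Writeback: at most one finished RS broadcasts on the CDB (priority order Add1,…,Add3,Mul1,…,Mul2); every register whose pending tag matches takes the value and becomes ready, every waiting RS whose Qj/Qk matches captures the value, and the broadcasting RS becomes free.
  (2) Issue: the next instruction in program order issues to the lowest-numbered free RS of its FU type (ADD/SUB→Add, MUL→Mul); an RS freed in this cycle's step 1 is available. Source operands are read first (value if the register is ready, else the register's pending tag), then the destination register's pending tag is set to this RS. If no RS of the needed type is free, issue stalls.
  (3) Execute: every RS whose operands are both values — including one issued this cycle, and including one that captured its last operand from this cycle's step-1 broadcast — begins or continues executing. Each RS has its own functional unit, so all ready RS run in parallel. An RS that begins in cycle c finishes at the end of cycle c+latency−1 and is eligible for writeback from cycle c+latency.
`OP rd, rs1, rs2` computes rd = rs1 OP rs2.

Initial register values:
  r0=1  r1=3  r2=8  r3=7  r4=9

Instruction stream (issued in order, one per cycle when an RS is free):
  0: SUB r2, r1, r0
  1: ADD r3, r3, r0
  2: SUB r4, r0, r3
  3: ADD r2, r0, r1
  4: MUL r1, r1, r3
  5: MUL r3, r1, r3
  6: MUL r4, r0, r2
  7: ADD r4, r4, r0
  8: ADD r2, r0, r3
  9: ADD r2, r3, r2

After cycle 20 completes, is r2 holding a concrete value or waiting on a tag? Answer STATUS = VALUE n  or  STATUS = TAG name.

  c1: issue SUB r2<-Add1  regs: r0:1,r1:3,r2:Add1,r3:7,r4:9
  c2: issue ADD r3<-Add2  regs: r0:1,r1:3,r2:Add1,r3:Add2,r4:9
  c3: issue SUB r4<-Add3  regs: r0:1,r1:3,r2:Add1,r3:Add2,r4:Add3
  c4: CDB Add1=2; issue ADD r2<-Add1  regs: r0:1,r1:3,r2:Add1,r3:Add2,r4:Add3
  c5: CDB Add2=8; issue MUL r1<-Mul1  regs: r0:1,r1:Mul1,r2:Add1,r3:8,r4:Add3
  c6: issue MUL r3<-Mul2  regs: r0:1,r1:Mul1,r2:Add1,r3:Mul2,r4:Add3
  c7: CDB Add1=4; stall  regs: r0:1,r1:Mul1,r2:4,r3:Mul2,r4:Add3
  c8: CDB Add3=-7; stall  regs: r0:1,r1:Mul1,r2:4,r3:Mul2,r4:-7
  c9: stall  regs: r0:1,r1:Mul1,r2:4,r3:Mul2,r4:-7
  c10: CDB Mul1=24; issue MUL r4<-Mul1  regs: r0:1,r1:24,r2:4,r3:Mul2,r4:Mul1
  c11: issue ADD r4<-Add1  regs: r0:1,r1:24,r2:4,r3:Mul2,r4:Add1
  c12: issue ADD r2<-Add2  regs: r0:1,r1:24,r2:Add2,r3:Mul2,r4:Add1
  c13: issue ADD r2<-Add3  regs: r0:1,r1:24,r2:Add3,r3:Mul2,r4:Add1
  c14: -  regs: r0:1,r1:24,r2:Add3,r3:Mul2,r4:Add1
  c15: CDB Mul1=4  regs: r0:1,r1:24,r2:Add3,r3:Mul2,r4:Add1
  c16: CDB Mul2=192  regs: r0:1,r1:24,r2:Add3,r3:192,r4:Add1
  c17: -  regs: r0:1,r1:24,r2:Add3,r3:192,r4:Add1
  c18: CDB Add1=5  regs: r0:1,r1:24,r2:Add3,r3:192,r4:5
  c19: CDB Add2=193  regs: r0:1,r1:24,r2:Add3,r3:192,r4:5
  c20: -  regs: r0:1,r1:24,r2:Add3,r3:192,r4:5

STATUS = TAG Add3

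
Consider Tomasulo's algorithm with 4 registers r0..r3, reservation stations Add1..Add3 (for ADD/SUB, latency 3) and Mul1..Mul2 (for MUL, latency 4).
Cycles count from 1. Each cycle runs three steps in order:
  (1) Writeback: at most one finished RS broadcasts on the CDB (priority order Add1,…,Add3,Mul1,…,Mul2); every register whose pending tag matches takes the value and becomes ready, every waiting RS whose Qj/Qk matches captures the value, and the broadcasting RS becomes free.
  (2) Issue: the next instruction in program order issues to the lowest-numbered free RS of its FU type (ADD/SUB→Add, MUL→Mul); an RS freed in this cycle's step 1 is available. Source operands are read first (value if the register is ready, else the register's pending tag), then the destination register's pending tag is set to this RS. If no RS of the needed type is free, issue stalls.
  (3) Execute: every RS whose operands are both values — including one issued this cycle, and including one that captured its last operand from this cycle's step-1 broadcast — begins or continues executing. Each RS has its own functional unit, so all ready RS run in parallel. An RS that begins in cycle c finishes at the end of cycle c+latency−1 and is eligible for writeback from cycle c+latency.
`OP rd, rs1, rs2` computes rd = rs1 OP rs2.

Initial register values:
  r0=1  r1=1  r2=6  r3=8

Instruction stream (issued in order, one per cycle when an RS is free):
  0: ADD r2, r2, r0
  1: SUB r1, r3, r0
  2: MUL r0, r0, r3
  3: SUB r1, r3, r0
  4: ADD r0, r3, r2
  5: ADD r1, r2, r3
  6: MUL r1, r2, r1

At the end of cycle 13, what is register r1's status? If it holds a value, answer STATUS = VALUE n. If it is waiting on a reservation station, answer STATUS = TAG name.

  c1: issue ADD r2<-Add1  regs: r0:1,r1:1,r2:Add1,r3:8
  c2: issue SUB r1<-Add2  regs: r0:1,r1:Add2,r2:Add1,r3:8
  c3: issue MUL r0<-Mul1  regs: r0:Mul1,r1:Add2,r2:Add1,r3:8
  c4: CDB Add1=7; issue SUB r1<-Add1  regs: r0:Mul1,r1:Add1,r2:7,r3:8
  c5: CDB Add2=7; issue ADD r0<-Add2  regs: r0:Add2,r1:Add1,r2:7,r3:8
  c6: issue ADD r1<-Add3  regs: r0:Add2,r1:Add3,r2:7,r3:8
  c7: CDB Mul1=8; issue MUL r1<-Mul1  regs: r0:Add2,r1:Mul1,r2:7,r3:8
  c8: CDB Add2=15  regs: r0:15,r1:Mul1,r2:7,r3:8
  c9: CDB Add3=15  regs: r0:15,r1:Mul1,r2:7,r3:8
  c10: CDB Add1=0  regs: r0:15,r1:Mul1,r2:7,r3:8
  c11: -  regs: r0:15,r1:Mul1,r2:7,r3:8
  c12: -  regs: r0:15,r1:Mul1,r2:7,r3:8
  c13: CDB Mul1=105  regs: r0:15,r1:105,r2:7,r3:8

STATUS = VALUE 105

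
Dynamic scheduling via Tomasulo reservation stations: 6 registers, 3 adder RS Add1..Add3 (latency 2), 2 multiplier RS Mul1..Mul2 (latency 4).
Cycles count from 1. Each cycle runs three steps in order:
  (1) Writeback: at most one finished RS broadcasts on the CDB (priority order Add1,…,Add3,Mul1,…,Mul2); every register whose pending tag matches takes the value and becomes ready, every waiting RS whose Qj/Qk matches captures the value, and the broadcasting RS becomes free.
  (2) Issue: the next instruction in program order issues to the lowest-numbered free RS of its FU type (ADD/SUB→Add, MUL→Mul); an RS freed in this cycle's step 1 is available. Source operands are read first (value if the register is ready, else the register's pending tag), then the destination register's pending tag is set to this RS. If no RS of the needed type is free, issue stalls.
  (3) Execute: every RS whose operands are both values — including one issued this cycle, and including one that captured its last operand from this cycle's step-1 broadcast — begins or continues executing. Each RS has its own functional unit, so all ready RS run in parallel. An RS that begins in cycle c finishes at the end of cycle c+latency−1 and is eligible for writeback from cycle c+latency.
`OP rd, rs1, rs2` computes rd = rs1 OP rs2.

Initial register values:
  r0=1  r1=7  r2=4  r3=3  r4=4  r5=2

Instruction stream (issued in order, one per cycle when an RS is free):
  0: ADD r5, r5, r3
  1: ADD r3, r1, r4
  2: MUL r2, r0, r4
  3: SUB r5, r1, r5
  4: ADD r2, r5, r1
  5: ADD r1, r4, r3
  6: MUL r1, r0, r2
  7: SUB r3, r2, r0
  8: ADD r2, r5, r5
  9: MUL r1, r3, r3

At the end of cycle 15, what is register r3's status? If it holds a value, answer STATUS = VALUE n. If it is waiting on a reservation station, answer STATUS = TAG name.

STATUS = VALUE 8

c1: issue ADD r5<-Add1 | r0:1,r1:7,r2:4,r3:3,r4:4,r5:Add1
c2: issue ADD r3<-Add2 | r0:1,r1:7,r2:4,r3:Add2,r4:4,r5:Add1
c3: CDB Add1=5; issue MUL r2<-Mul1 | r0:1,r1:7,r2:Mul1,r3:Add2,r4:4,r5:5
c4: CDB Add2=11; issue SUB r5<-Add1 | r0:1,r1:7,r2:Mul1,r3:11,r4:4,r5:Add1
c5: issue ADD r2<-Add2 | r0:1,r1:7,r2:Add2,r3:11,r4:4,r5:Add1
c6: CDB Add1=2; issue ADD r1<-Add1 | r0:1,r1:Add1,r2:Add2,r3:11,r4:4,r5:2
c7: CDB Mul1=4; issue MUL r1<-Mul1 | r0:1,r1:Mul1,r2:Add2,r3:11,r4:4,r5:2
c8: CDB Add1=15; issue SUB r3<-Add1 | r0:1,r1:Mul1,r2:Add2,r3:Add1,r4:4,r5:2
c9: CDB Add2=9; issue ADD r2<-Add2 | r0:1,r1:Mul1,r2:Add2,r3:Add1,r4:4,r5:2
c10: issue MUL r1<-Mul2 | r0:1,r1:Mul2,r2:Add2,r3:Add1,r4:4,r5:2
c11: CDB Add1=8 | r0:1,r1:Mul2,r2:Add2,r3:8,r4:4,r5:2
c12: CDB Add2=4 | r0:1,r1:Mul2,r2:4,r3:8,r4:4,r5:2
c13: CDB Mul1=9 | r0:1,r1:Mul2,r2:4,r3:8,r4:4,r5:2
c14: - | r0:1,r1:Mul2,r2:4,r3:8,r4:4,r5:2
c15: CDB Mul2=64 | r0:1,r1:64,r2:4,r3:8,r4:4,r5:2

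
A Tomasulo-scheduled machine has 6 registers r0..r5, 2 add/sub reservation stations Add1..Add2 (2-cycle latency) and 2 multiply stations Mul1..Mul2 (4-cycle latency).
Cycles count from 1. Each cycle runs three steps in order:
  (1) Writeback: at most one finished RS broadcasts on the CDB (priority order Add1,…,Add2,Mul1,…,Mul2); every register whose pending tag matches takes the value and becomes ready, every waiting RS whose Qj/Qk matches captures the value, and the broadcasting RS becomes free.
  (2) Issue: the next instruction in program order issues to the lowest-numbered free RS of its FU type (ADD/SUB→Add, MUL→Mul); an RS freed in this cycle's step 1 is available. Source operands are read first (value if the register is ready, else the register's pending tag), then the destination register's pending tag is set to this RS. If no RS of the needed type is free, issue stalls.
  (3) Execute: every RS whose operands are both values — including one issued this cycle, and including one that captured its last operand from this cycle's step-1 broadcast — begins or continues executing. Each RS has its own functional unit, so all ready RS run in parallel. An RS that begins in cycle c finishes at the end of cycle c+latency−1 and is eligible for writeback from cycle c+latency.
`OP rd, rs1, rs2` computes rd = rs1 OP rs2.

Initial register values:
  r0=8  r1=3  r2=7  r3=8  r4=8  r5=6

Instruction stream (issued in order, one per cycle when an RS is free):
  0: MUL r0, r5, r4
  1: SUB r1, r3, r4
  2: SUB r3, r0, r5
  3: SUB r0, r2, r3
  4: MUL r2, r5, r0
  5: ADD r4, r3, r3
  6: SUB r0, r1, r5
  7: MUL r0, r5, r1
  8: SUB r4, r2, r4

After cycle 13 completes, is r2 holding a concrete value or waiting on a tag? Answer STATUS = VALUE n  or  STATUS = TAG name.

  c1: issue MUL r0<-Mul1  regs: r0:Mul1,r1:3,r2:7,r3:8,r4:8,r5:6
  c2: issue SUB r1<-Add1  regs: r0:Mul1,r1:Add1,r2:7,r3:8,r4:8,r5:6
  c3: issue SUB r3<-Add2  regs: r0:Mul1,r1:Add1,r2:7,r3:Add2,r4:8,r5:6
  c4: CDB Add1=0; issue SUB r0<-Add1  regs: r0:Add1,r1:0,r2:7,r3:Add2,r4:8,r5:6
  c5: CDB Mul1=48; issue MUL r2<-Mul1  regs: r0:Add1,r1:0,r2:Mul1,r3:Add2,r4:8,r5:6
  c6: stall  regs: r0:Add1,r1:0,r2:Mul1,r3:Add2,r4:8,r5:6
  c7: CDB Add2=42; issue ADD r4<-Add2  regs: r0:Add1,r1:0,r2:Mul1,r3:42,r4:Add2,r5:6
  c8: stall  regs: r0:Add1,r1:0,r2:Mul1,r3:42,r4:Add2,r5:6
  c9: CDB Add1=-35; issue SUB r0<-Add1  regs: r0:Add1,r1:0,r2:Mul1,r3:42,r4:Add2,r5:6
  c10: CDB Add2=84; issue MUL r0<-Mul2  regs: r0:Mul2,r1:0,r2:Mul1,r3:42,r4:84,r5:6
  c11: CDB Add1=-6; issue SUB r4<-Add1  regs: r0:Mul2,r1:0,r2:Mul1,r3:42,r4:Add1,r5:6
  c12: -  regs: r0:Mul2,r1:0,r2:Mul1,r3:42,r4:Add1,r5:6
  c13: CDB Mul1=-210  regs: r0:Mul2,r1:0,r2:-210,r3:42,r4:Add1,r5:6

STATUS = VALUE -210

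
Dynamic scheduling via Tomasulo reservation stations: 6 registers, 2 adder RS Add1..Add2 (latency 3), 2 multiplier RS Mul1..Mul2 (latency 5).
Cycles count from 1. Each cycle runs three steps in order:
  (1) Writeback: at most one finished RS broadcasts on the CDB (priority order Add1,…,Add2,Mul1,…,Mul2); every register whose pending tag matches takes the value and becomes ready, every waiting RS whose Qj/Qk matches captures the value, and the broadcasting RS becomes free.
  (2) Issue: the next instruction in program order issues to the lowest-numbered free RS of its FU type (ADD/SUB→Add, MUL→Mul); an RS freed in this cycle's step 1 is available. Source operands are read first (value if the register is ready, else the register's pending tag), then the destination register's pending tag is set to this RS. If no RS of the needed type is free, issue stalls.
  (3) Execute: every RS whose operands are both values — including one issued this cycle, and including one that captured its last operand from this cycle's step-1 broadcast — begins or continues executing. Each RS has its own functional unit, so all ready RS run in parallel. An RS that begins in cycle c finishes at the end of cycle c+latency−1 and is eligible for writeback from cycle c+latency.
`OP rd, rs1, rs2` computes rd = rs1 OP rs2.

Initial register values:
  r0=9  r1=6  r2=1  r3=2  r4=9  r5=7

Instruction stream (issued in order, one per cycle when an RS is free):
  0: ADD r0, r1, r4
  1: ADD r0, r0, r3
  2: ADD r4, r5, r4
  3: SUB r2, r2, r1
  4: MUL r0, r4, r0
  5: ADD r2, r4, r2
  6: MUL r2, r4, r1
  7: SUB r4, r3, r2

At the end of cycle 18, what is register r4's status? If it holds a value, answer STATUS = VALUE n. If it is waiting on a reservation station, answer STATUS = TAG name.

STATUS = VALUE -94

c1: issue ADD r0<-Add1 | r0:Add1,r1:6,r2:1,r3:2,r4:9,r5:7
c2: issue ADD r0<-Add2 | r0:Add2,r1:6,r2:1,r3:2,r4:9,r5:7
c3: stall | r0:Add2,r1:6,r2:1,r3:2,r4:9,r5:7
c4: CDB Add1=15; issue ADD r4<-Add1 | r0:Add2,r1:6,r2:1,r3:2,r4:Add1,r5:7
c5: stall | r0:Add2,r1:6,r2:1,r3:2,r4:Add1,r5:7
c6: stall | r0:Add2,r1:6,r2:1,r3:2,r4:Add1,r5:7
c7: CDB Add1=16; issue SUB r2<-Add1 | r0:Add2,r1:6,r2:Add1,r3:2,r4:16,r5:7
c8: CDB Add2=17; issue MUL r0<-Mul1 | r0:Mul1,r1:6,r2:Add1,r3:2,r4:16,r5:7
c9: issue ADD r2<-Add2 | r0:Mul1,r1:6,r2:Add2,r3:2,r4:16,r5:7
c10: CDB Add1=-5; issue MUL r2<-Mul2 | r0:Mul1,r1:6,r2:Mul2,r3:2,r4:16,r5:7
c11: issue SUB r4<-Add1 | r0:Mul1,r1:6,r2:Mul2,r3:2,r4:Add1,r5:7
c12: - | r0:Mul1,r1:6,r2:Mul2,r3:2,r4:Add1,r5:7
c13: CDB Add2=11 | r0:Mul1,r1:6,r2:Mul2,r3:2,r4:Add1,r5:7
c14: CDB Mul1=272 | r0:272,r1:6,r2:Mul2,r3:2,r4:Add1,r5:7
c15: CDB Mul2=96 | r0:272,r1:6,r2:96,r3:2,r4:Add1,r5:7
c16: - | r0:272,r1:6,r2:96,r3:2,r4:Add1,r5:7
c17: - | r0:272,r1:6,r2:96,r3:2,r4:Add1,r5:7
c18: CDB Add1=-94 | r0:272,r1:6,r2:96,r3:2,r4:-94,r5:7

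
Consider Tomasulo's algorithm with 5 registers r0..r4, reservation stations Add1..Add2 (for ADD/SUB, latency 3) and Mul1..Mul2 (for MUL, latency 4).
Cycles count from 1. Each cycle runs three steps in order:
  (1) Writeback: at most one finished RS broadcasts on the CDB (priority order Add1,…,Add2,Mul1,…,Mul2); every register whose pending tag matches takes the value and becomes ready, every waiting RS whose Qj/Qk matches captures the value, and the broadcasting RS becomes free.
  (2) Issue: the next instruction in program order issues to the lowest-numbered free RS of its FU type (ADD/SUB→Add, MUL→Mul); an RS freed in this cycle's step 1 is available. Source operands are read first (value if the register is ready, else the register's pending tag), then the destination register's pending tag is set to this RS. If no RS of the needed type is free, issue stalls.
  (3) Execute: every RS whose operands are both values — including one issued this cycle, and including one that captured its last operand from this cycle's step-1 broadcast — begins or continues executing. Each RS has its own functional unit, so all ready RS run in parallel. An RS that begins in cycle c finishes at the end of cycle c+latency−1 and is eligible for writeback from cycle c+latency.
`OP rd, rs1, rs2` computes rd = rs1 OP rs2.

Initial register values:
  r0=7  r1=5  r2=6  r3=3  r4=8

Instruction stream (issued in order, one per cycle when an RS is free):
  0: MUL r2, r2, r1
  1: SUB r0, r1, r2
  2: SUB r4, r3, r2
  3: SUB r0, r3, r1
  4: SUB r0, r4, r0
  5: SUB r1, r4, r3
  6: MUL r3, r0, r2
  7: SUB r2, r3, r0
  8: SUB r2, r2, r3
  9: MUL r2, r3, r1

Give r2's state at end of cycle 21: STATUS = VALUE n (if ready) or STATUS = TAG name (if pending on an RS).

STATUS = TAG Mul2

cycle 1: issue MUL r2<-Mul1 // r0:7,r1:5,r2:Mul1,r3:3,r4:8
cycle 2: issue SUB r0<-Add1 // r0:Add1,r1:5,r2:Mul1,r3:3,r4:8
cycle 3: issue SUB r4<-Add2 // r0:Add1,r1:5,r2:Mul1,r3:3,r4:Add2
cycle 4: stall // r0:Add1,r1:5,r2:Mul1,r3:3,r4:Add2
cycle 5: CDB Mul1=30; stall // r0:Add1,r1:5,r2:30,r3:3,r4:Add2
cycle 6: stall // r0:Add1,r1:5,r2:30,r3:3,r4:Add2
cycle 7: stall // r0:Add1,r1:5,r2:30,r3:3,r4:Add2
cycle 8: CDB Add1=-25; issue SUB r0<-Add1 // r0:Add1,r1:5,r2:30,r3:3,r4:Add2
cycle 9: CDB Add2=-27; issue SUB r0<-Add2 // r0:Add2,r1:5,r2:30,r3:3,r4:-27
cycle 10: stall // r0:Add2,r1:5,r2:30,r3:3,r4:-27
cycle 11: CDB Add1=-2; issue SUB r1<-Add1 // r0:Add2,r1:Add1,r2:30,r3:3,r4:-27
cycle 12: issue MUL r3<-Mul1 // r0:Add2,r1:Add1,r2:30,r3:Mul1,r4:-27
cycle 13: stall // r0:Add2,r1:Add1,r2:30,r3:Mul1,r4:-27
cycle 14: CDB Add1=-30; issue SUB r2<-Add1 // r0:Add2,r1:-30,r2:Add1,r3:Mul1,r4:-27
cycle 15: CDB Add2=-25; issue SUB r2<-Add2 // r0:-25,r1:-30,r2:Add2,r3:Mul1,r4:-27
cycle 16: issue MUL r2<-Mul2 // r0:-25,r1:-30,r2:Mul2,r3:Mul1,r4:-27
cycle 17: - // r0:-25,r1:-30,r2:Mul2,r3:Mul1,r4:-27
cycle 18: - // r0:-25,r1:-30,r2:Mul2,r3:Mul1,r4:-27
cycle 19: CDB Mul1=-750 // r0:-25,r1:-30,r2:Mul2,r3:-750,r4:-27
cycle 20: - // r0:-25,r1:-30,r2:Mul2,r3:-750,r4:-27
cycle 21: - // r0:-25,r1:-30,r2:Mul2,r3:-750,r4:-27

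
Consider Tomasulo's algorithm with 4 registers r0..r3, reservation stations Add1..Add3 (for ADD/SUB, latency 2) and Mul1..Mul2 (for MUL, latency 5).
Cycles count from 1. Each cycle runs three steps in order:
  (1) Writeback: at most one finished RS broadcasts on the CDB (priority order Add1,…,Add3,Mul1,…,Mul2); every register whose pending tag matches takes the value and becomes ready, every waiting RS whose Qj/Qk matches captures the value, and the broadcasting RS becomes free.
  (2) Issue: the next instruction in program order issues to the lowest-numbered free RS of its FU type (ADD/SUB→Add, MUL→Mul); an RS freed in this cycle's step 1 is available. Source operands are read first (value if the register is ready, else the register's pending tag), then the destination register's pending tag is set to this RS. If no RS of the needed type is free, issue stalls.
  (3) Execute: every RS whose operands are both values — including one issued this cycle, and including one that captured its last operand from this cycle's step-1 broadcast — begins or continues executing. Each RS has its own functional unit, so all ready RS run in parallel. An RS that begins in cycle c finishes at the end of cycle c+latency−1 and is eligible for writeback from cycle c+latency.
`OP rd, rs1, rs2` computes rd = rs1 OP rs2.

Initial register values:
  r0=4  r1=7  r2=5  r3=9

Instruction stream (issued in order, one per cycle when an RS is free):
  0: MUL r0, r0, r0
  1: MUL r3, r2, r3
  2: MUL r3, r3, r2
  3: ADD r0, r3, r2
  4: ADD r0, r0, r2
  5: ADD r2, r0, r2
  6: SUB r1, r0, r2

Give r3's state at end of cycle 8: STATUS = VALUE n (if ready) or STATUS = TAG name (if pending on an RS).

STATUS = TAG Mul1

  c1: issue MUL r0<-Mul1  regs: r0:Mul1,r1:7,r2:5,r3:9
  c2: issue MUL r3<-Mul2  regs: r0:Mul1,r1:7,r2:5,r3:Mul2
  c3: stall  regs: r0:Mul1,r1:7,r2:5,r3:Mul2
  c4: stall  regs: r0:Mul1,r1:7,r2:5,r3:Mul2
  c5: stall  regs: r0:Mul1,r1:7,r2:5,r3:Mul2
  c6: CDB Mul1=16; issue MUL r3<-Mul1  regs: r0:16,r1:7,r2:5,r3:Mul1
  c7: CDB Mul2=45; issue ADD r0<-Add1  regs: r0:Add1,r1:7,r2:5,r3:Mul1
  c8: issue ADD r0<-Add2  regs: r0:Add2,r1:7,r2:5,r3:Mul1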